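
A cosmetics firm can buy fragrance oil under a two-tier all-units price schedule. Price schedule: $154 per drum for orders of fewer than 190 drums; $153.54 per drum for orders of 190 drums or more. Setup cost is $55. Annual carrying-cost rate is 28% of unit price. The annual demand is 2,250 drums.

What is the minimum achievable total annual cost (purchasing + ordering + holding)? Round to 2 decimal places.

H₁ = 28%×$154 = $43.1200;  H₂ = 28%×$153.54 = $42.9912
EOQ₁ = √(2×2,250×55/43.1200) = 75.76  (< 190, feasible at tier 1)
EOQ₂ = √(2×2,250×55/42.9912) = 75.87  (< 190 → use Q = 190 at tier-2 price)
TC(tier 1 (EOQ₁), Q≈75.8) = $349,766.83
TC(tier 2, Q≈190.0) = $350,200.48
Minimum at tier 1 (EOQ₁): $349,766.83

$349,766.83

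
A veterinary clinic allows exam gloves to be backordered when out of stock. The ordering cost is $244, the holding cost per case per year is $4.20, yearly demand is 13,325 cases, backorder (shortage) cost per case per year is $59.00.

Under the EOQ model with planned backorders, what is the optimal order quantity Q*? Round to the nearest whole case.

1,288 cases

Q* = √(2DS/H) · √((H + b)/b)
   = √(2 × 13,325 × 244 / 4.2) · √((4.2 + 59) / 59)
   = 1,244.282 × 1.0350 ≈ 1,287.81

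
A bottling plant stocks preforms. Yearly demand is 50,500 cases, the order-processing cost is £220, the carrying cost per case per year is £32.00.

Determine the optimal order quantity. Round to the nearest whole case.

2DS/H = 2·50,500·220/32 = 694,375.00
EOQ = √694,375.00 ≈ 833.29

833 cases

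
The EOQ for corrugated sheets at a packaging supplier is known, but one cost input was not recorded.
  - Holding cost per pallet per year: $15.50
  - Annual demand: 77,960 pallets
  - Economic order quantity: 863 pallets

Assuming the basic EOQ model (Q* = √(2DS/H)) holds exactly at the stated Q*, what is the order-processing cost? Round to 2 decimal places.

$74.04

EOQ relation: Q² = 2DS/H, so rearrange for the unknown.
S = Q²H / (2D) = 863² × 15.5 / (2 × 77,960) = 74.0375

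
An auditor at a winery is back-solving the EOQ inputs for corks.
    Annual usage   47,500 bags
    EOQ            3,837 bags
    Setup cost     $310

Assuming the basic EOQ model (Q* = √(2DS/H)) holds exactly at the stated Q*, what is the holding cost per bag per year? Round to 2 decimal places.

Since Q* = (2DS/H)^½, squaring gives Q*²·H = 2DS.
H = 2DS / Q² = 2 × 47,500 × 310 / 3,837² = 2.0003

$2.00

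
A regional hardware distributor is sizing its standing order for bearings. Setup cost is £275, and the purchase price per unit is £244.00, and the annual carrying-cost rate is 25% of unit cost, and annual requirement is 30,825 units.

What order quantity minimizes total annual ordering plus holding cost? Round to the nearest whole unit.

H = i·C = 0.25 × £244 = £61.0000 per unit-year
2DS/H = 2·30,825·275/61 = 277,930.33
EOQ = √277,930.33 ≈ 527.19

527 units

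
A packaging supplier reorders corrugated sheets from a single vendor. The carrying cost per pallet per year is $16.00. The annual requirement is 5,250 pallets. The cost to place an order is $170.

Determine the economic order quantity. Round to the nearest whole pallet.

334 pallets

Q* = √(2·D·S / H) = √(2·5,250·170 / 16) = √111,562.5 ≈ 334.01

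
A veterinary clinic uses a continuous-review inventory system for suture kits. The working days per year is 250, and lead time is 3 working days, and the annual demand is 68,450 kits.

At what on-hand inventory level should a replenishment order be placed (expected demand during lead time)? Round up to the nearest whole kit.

Daily demand d = 68,450 / 250 = 273.800 kits/day
Demand during lead time = 273.800 × 3 = 821.40
Reorder point = 821.40 → round up

822 kits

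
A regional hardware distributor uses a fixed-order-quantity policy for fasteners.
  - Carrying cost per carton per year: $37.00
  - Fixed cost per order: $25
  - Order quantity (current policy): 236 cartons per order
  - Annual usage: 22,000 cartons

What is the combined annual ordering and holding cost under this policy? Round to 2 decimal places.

$6,696.51

Orders/yr = 22,000/236 = 93.220; ordering cost = 93.220 × $25 = $2,330.51
Average inventory = 236/2 = 118; holding cost = 118 × $37 = $4,366.00
Total = $2,330.51 + $4,366.00 = $6,696.51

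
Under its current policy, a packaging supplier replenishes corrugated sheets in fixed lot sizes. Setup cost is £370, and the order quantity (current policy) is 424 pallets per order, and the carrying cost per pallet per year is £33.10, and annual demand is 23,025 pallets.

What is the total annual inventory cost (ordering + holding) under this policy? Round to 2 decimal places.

£27,109.77

Orders/yr = 23,025/424 = 54.304; ordering cost = 54.304 × £370 = £20,092.57
Average inventory = 424/2 = 212; holding cost = 212 × £33.1 = £7,017.20
Total = £20,092.57 + £7,017.20 = £27,109.77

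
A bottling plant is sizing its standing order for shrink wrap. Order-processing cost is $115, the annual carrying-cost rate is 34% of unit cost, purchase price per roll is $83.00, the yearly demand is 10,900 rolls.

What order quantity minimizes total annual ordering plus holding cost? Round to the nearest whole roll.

Holding cost per roll per year: H = 34% × $83 = $28.2200
2DS/H = 2·10,900·115/28.22 = 88,837.70
EOQ = √88,837.70 ≈ 298.06

298 rolls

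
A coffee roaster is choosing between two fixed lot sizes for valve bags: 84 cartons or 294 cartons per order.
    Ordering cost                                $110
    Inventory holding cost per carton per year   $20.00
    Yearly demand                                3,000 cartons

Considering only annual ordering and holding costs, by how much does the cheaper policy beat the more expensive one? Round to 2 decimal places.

Annual cost at Q: ordering D·S/Q plus holding Q·H/2.
TC(84) = (3,000/84)×110 + (84/2)×20 = $4,768.57
TC(294) = (3,000/294)×110 + (294/2)×20 = $4,062.45
|ΔTC| = |$4,768.57 − $4,062.45| = $706.12

$706.12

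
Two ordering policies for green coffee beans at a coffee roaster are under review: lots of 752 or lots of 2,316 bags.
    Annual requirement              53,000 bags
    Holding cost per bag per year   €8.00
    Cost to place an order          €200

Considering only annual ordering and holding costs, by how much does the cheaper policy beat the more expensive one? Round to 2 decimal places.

TC(Q) = (D/Q)S + (Q/2)H
TC(752) = (53,000/752)×200 + (752/2)×8 = €17,103.74
TC(2,316) = (53,000/2,316)×200 + (2,316/2)×8 = €13,840.86
Lots of 2,316 are cheaper by €3,262.89.

€3,262.89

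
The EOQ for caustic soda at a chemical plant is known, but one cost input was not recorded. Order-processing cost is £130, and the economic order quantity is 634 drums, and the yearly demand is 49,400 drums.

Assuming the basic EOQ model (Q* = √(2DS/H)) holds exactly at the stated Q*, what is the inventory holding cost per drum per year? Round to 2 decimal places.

£31.95

From Q* = √(2DS/H) ⇒ Q*² = 2DS/H.
H = 2DS / Q² = 2 × 49,400 × 130 / 634² = 31.9537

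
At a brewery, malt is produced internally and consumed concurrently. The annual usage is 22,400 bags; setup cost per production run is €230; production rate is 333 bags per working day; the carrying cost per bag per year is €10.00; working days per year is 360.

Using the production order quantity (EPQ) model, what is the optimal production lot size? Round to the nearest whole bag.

1,126 bags

d = 22,400/360 = 62.2222 bags/day;  effective holding cost H(1 − d/p) = 10·(1 − 62.2222/333) = 8.13146
Q* = √(2DS / H_eff) = √(2·22,400·230 / 8.13146) ≈ 1,125.69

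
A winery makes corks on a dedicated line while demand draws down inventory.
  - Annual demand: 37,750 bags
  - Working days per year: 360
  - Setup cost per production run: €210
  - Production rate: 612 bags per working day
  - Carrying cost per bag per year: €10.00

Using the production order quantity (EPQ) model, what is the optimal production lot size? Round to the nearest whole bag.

1,383 bags

d = 37,750/360 = 104.8611 bags/day;  effective holding cost H(1 − d/p) = 10·(1 − 104.8611/612) = 8.28658
Q* = √(2DS / H_eff) = √(2·37,750·210 / 8.28658) ≈ 1,383.23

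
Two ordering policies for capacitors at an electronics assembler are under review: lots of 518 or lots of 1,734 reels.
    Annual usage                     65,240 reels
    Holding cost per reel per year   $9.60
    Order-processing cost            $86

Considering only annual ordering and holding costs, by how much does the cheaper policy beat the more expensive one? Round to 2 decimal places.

Annual cost at Q: ordering D·S/Q plus holding Q·H/2.
TC(518) = (65,240/518)×86 + (518/2)×9.6 = $13,317.75
TC(1,734) = (65,240/1,734)×86 + (1,734/2)×9.6 = $11,558.86
Lots of 1,734 are cheaper by $1,758.89.

$1,758.89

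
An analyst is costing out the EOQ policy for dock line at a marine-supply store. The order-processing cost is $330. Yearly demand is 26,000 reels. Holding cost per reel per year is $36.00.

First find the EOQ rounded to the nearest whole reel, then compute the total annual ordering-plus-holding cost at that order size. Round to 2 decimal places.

Q* = √(2·D·S / H) = √(2·26,000·330 / 36) = √476,666.7 ≈ 690.41 → Q = 690 reels
Annual ordering cost = (D/Q)·S = (26,000/690) × 330 = $12,434.78
Annual holding cost  = (Q/2)·H = (690/2) × 36 = $12,420.00
Total = $12,434.78 + $12,420.00 = $24,854.78

$24,854.78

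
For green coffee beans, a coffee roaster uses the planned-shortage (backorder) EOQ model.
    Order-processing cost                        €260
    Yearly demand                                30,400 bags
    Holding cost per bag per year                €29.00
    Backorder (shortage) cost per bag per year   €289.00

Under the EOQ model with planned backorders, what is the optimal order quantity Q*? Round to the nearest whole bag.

774 bags

Q* = √(2DS/H) · √((H + b)/b)
   = √(2 × 30,400 × 260 / 29) · √((29 + 289) / 289)
   = 738.311 × 1.0490 ≈ 774.47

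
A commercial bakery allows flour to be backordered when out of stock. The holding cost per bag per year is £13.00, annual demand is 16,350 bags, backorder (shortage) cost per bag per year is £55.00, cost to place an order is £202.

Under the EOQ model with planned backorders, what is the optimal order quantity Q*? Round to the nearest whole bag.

Q* = √(2DS/H) · √((H + b)/b)
   = √(2 × 16,350 × 202 / 13) · √((13 + 55) / 55)
   = 712.817 × 1.1119 ≈ 792.59

793 bags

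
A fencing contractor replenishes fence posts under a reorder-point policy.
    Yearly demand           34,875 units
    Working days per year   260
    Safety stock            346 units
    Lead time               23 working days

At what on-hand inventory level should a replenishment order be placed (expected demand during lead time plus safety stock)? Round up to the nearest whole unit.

Daily demand d = 34,875 / 260 = 134.135 units/day
Demand during lead time = 134.135 × 23 = 3,085.10
Reorder point = 3,085.10 + 346 = 3,431.10 → round up

3,432 units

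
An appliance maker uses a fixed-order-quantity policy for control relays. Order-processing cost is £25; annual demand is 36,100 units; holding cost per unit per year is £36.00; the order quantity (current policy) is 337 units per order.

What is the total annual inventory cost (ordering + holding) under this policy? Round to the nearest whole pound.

£8,744

Orders/yr = 36,100/337 = 107.122; ordering cost = 107.122 × £25 = £2,678.04
Average inventory = 337/2 = 168.5; holding cost = 168.5 × £36 = £6,066.00
Total = £2,678.04 + £6,066.00 = £8,744.04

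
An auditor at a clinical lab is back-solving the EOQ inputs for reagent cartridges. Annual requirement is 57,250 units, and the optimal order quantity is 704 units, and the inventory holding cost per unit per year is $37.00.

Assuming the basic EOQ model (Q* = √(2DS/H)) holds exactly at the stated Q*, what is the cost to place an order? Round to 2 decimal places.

$160.16

EOQ relation: Q² = 2DS/H, so rearrange for the unknown.
S = Q²H / (2D) = 704² × 37 / (2 × 57,250) = 160.1554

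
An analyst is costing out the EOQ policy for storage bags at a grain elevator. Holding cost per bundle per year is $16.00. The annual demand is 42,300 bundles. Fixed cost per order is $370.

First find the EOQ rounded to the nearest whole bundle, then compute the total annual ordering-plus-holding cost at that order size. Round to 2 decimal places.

Q* = √(2·D·S / H) = √(2·42,300·370 / 16) = √1,956,375.0 ≈ 1,398.70 → Q = 1,399 bundles
Ordering: D/Q × S = 42,300/1,399 × $370 = $11,187.28
Holding:  Q/2 × H = 1,399/2 × $16 = $11,192.00
Total = $11,187.28 + $11,192.00 = $22,379.28

$22,379.28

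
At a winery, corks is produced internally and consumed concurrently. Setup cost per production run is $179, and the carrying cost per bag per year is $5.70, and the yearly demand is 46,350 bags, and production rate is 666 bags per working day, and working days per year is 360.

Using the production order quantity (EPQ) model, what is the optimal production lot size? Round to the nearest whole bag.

1,900 bags

d = 46,350/360 = 128.7500 bags/day;  effective holding cost H(1 − d/p) = 5.7·(1 − 128.7500/666) = 4.59809
Q* = √(2DS / H_eff) = √(2·46,350·179 / 4.59809) ≈ 1,899.67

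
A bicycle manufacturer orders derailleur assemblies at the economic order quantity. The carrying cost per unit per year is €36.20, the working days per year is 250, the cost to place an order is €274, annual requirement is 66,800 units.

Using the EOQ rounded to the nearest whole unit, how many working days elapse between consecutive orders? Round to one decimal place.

2DS/H = 2·66,800·274/36.2 = 1,011,226.52
EOQ = √1,011,226.52 ≈ 1,005.60 → Q = 1,006 units
Days between orders = 250 / (D/Q) = 250 / 66.402 ≈ 3.765

3.8 days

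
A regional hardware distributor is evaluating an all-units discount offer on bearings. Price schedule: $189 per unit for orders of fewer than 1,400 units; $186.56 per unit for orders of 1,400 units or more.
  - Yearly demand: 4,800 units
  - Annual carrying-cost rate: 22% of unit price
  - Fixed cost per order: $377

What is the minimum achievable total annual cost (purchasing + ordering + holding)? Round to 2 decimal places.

H₁ = 22%×$189 = $41.5800;  H₂ = 22%×$186.56 = $41.0432
EOQ₁ = √(2×4,800×377/41.5800) = 295.03  (< 1,400, feasible at tier 1)
EOQ₂ = √(2×4,800×377/41.0432) = 296.95  (< 1,400 → use Q = 1,400 at tier-2 price)
TC(tier 1 (EOQ₁), Q≈295.0) = $919,467.29
TC(tier 2, Q≈1,400.0) = $925,510.81
Minimum at tier 1 (EOQ₁): $919,467.29

$919,467.29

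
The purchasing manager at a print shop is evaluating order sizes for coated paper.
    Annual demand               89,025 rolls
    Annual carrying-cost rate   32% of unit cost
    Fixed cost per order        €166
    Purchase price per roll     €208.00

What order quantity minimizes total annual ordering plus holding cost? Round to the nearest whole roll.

666 rolls

H = i·C = 0.32 × €208 = €66.5600 per roll-year
Q* = √(2·D·S / H) = √(2·89,025·166 / 66.56) = √444,055.0 ≈ 666.37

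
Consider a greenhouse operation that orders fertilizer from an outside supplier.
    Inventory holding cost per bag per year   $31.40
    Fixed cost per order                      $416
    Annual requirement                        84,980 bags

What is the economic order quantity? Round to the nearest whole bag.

EOQ = √(2DS/H) = √(2 × 84,980 × 416 / 31.4)
    = √(2,251,699.36) ≈ 1,500.57

1,501 bags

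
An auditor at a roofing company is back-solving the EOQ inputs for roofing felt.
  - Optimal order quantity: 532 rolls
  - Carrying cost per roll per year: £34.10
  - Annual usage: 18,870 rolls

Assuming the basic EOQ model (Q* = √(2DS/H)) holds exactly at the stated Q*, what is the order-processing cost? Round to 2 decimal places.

£255.73

From Q* = √(2DS/H) ⇒ Q*² = 2DS/H.
S = Q²H / (2D) = 532² × 34.1 / (2 × 18,870) = 255.7265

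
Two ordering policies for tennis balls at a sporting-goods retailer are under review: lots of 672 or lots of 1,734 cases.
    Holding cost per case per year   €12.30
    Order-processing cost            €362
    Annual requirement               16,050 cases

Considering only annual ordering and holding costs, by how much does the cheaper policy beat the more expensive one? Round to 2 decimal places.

TC(Q) = (D/Q)S + (Q/2)H
TC(672) = (16,050/672)×362 + (672/2)×12.3 = €12,778.78
TC(1,734) = (16,050/1,734)×362 + (1,734/2)×12.3 = €14,014.79
|ΔTC| = |€12,778.78 − €14,014.79| = €1,236.01

€1,236.01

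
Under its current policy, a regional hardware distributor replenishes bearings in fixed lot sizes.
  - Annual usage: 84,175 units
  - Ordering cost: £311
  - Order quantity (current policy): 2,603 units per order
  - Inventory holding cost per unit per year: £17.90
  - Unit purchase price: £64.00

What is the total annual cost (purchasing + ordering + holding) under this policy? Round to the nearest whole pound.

£5,420,554

Annual ordering cost = (D/Q)·S = (84,175/2,603) × 311 = £10,057.02
Annual holding cost  = (Q/2)·H = (2,603/2) × 17.9 = £23,296.85
Purchase cost = D·C = 84,175 × 64 = £5,387,200.00
Total = £10,057.02 + £23,296.85 + £5,387,200.00 = £5,420,553.87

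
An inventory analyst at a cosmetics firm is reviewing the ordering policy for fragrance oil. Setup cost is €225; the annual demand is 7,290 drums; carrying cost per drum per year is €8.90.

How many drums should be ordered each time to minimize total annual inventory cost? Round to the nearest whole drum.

607 drums

EOQ = √(2DS/H) = √(2 × 7,290 × 225 / 8.9)
    = √(368,595.51) ≈ 607.12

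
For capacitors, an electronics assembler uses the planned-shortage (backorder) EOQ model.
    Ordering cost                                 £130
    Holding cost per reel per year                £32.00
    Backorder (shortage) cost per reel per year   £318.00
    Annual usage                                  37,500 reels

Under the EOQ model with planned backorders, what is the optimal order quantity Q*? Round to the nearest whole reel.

579 reels

Basic EOQ = √(2·37,500·130/32) = 551.985
Backorder adjustment √((H+b)/b) = √((32+318)/318) = 1.0491
Q* = 551.985 × 1.0491 ≈ 579.09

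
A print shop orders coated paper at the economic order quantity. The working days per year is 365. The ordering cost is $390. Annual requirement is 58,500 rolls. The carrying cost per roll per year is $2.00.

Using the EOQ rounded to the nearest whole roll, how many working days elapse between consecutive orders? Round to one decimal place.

29.8 days

Optimal lot size Q* = (2 × 58,500 × $390 / $2)^½ ≈ 4,776.50 → Q = 4,777 rolls
T = Q/D × 365 days = 4,777/58,500 × 365 = 29.805 days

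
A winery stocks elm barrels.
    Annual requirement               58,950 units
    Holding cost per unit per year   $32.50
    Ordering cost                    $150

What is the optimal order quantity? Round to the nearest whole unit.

738 units

2DS/H = 2·58,950·150/32.5 = 544,153.85
EOQ = √544,153.85 ≈ 737.67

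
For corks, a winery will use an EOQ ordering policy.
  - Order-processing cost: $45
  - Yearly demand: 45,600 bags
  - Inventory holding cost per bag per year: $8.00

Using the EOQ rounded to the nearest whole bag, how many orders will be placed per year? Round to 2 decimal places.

63.69 orders per year

2DS/H = 2·45,600·45/8 = 513,000.00
EOQ = √513,000.00 ≈ 716.24 → Q = 716
N = D/Q = 45,600/716 ≈ 63.687 orders/yr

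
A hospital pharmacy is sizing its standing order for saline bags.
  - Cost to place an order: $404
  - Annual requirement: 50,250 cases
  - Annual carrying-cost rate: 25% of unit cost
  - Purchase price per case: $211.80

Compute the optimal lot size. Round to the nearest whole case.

876 cases

Carrying cost H = $211.8 × 25% = $52.9500/case/yr
2DS/H = 2·50,250·404/52.95 = 766,798.87
EOQ = √766,798.87 ≈ 875.67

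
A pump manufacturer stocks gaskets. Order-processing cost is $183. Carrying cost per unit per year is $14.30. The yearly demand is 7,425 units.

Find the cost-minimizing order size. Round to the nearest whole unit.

436 units

2DS/H = 2·7,425·183/14.3 = 190,038.46
EOQ = √190,038.46 ≈ 435.93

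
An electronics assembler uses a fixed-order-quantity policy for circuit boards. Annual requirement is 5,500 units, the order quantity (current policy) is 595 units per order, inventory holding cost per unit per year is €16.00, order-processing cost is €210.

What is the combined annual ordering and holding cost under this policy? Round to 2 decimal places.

€6,701.18

Annual ordering cost = (D/Q)·S = (5,500/595) × 210 = €1,941.18
Annual holding cost  = (Q/2)·H = (595/2) × 16 = €4,760.00
Total = €1,941.18 + €4,760.00 = €6,701.18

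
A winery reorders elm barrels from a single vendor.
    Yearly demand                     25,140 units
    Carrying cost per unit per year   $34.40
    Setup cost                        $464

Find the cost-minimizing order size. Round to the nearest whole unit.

EOQ = √(2DS/H) = √(2 × 25,140 × 464 / 34.4)
    = √(678,195.35) ≈ 823.53

824 units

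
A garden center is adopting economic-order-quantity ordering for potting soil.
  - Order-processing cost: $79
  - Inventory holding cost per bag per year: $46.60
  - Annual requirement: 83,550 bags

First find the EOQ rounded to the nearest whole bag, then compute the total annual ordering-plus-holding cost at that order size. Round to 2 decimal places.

2DS/H = 2·83,550·79/46.6 = 283,281.12
EOQ = √283,281.12 ≈ 532.24 → Q = 532 bags
Annual ordering cost = (D/Q)·S = (83,550/532) × 79 = $12,406.86
Annual holding cost  = (Q/2)·H = (532/2) × 46.6 = $12,395.60
Total = $12,406.86 + $12,395.60 = $24,802.46

$24,802.46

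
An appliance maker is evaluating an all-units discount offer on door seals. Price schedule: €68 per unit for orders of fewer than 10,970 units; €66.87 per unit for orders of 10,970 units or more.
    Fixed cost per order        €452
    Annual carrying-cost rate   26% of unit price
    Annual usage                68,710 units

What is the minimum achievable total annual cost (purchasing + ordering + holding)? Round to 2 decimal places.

€4,692,832.08

H₁ = 26%×€68 = €17.6800;  H₂ = 26%×€66.87 = €17.3862
EOQ₁ = √(2×68,710×452/17.6800) = 1,874.36  (< 10,970, feasible at tier 1)
EOQ₂ = √(2×68,710×452/17.3862) = 1,890.13  (< 10,970 → use Q = 10,970 at tier-2 price)
TC(tier 1 (EOQ₁), Q≈1,874.4) = €4,705,418.69
TC(tier 2, Q≈10,970.0) = €4,692,832.08
Minimum at tier 2: €4,692,832.08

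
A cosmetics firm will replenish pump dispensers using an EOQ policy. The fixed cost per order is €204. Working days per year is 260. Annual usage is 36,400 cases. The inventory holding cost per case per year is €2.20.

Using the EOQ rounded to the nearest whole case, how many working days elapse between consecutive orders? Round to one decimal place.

18.6 days

Q* = √(2·D·S / H) = √(2·36,400·204 / 2.2) = √6,750,545.5 ≈ 2,598.18 → Q = 2,598 cases
T = Q/D × 260 days = 2,598/36,400 × 260 = 18.557 days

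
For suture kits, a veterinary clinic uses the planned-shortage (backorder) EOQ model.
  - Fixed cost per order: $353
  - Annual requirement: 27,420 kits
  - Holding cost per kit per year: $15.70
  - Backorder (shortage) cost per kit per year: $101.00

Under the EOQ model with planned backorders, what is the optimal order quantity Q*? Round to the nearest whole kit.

1,194 kits

Q* = √(2DS/H) · √((H + b)/b)
   = √(2 × 27,420 × 353 / 15.7) · √((15.7 + 101) / 101)
   = 1,110.417 × 1.0749 ≈ 1,193.61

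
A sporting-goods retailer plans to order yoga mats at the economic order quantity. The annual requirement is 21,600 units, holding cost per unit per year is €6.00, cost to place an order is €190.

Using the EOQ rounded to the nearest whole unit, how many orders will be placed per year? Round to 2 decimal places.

2DS/H = 2·21,600·190/6 = 1,368,000.00
EOQ = √1,368,000.00 ≈ 1,169.62 → Q = 1,170
N = D/Q = 21,600/1,170 ≈ 18.462 orders/yr

18.46 orders per year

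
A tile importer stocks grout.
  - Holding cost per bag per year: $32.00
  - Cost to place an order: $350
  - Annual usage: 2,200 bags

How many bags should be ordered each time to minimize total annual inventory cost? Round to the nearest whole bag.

Q* = √(2·D·S / H) = √(2·2,200·350 / 32) = √48,125.0 ≈ 219.37

219 bags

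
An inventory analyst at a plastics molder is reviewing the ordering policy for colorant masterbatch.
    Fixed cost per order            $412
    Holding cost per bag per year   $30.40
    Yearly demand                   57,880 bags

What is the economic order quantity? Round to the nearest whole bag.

1,253 bags

EOQ = √(2DS/H) = √(2 × 57,880 × 412 / 30.4)
    = √(1,568,852.63) ≈ 1,252.54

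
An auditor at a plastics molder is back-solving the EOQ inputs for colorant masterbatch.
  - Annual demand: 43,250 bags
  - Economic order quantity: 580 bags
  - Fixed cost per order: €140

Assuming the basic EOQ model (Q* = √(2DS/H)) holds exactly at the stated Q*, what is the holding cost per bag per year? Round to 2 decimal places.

EOQ relation: Q² = 2DS/H, so rearrange for the unknown.
H = 2DS / Q² = 2 × 43,250 × 140 / 580² = 35.9988

€36.00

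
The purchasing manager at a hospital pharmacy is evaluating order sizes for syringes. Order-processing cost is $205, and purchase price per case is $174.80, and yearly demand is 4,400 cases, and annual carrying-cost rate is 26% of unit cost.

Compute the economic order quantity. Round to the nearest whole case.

Carrying cost H = $174.8 × 26% = $45.4480/case/yr
Q* = √(2·D·S / H) = √(2·4,400·205 / 45.448) = √39,693.7 ≈ 199.23

199 cases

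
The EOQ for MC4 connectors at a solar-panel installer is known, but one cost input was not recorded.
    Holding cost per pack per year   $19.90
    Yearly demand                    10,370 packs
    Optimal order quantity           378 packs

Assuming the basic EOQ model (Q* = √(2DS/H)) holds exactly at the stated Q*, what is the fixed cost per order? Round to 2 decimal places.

From Q* = √(2DS/H) ⇒ Q*² = 2DS/H.
S = Q²H / (2D) = 378² × 19.9 / (2 × 10,370) = 137.0970

$137.10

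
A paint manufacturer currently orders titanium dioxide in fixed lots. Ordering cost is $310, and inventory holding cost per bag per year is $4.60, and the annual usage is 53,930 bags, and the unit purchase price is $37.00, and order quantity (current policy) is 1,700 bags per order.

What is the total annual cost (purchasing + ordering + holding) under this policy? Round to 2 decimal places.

$2,009,154.29

Annual ordering cost = (D/Q)·S = (53,930/1,700) × 310 = $9,834.29
Annual holding cost  = (Q/2)·H = (1,700/2) × 4.6 = $3,910.00
Purchase cost = D·C = 53,930 × 37 = $1,995,410.00
Total = $9,834.29 + $3,910.00 + $1,995,410.00 = $2,009,154.29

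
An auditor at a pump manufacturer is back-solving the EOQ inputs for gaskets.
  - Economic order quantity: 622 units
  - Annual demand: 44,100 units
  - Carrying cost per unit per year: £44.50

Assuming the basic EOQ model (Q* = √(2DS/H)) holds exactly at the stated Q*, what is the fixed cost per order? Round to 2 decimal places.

EOQ relation: Q² = 2DS/H, so rearrange for the unknown.
S = Q²H / (2D) = 622² × 44.5 / (2 × 44,100) = 195.1966

£195.20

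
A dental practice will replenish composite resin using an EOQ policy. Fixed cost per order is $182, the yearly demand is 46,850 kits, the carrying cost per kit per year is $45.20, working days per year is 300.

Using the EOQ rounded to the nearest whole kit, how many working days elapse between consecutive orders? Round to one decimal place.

3.9 days

Q* = √(2·D·S / H) = √(2·46,850·182 / 45.2) = √377,287.6 ≈ 614.24 → Q = 614 kits
Cycle time = (working days × Q)/D = (300 × 614) / 46,850 = 3.932 days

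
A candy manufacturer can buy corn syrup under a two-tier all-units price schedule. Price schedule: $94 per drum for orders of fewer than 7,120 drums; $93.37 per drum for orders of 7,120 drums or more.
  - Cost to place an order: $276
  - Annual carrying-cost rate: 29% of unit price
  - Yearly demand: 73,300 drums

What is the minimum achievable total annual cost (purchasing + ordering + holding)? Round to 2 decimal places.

$6,923,411.19

H₁ = 29%×$94 = $27.2600;  H₂ = 29%×$93.37 = $27.0773
EOQ₁ = √(2×73,300×276/27.2600) = 1,218.31  (< 7,120, feasible at tier 1)
EOQ₂ = √(2×73,300×276/27.0773) = 1,222.42  (< 7,120 → use Q = 7,120 at tier-2 price)
TC(tier 1 (EOQ₁), Q≈1,218.3) = $6,923,411.19
TC(tier 2, Q≈7,120.0) = $6,943,257.59
Minimum at tier 1 (EOQ₁): $6,923,411.19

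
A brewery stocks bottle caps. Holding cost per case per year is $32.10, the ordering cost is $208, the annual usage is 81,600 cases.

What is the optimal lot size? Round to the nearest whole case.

1,028 cases

Optimal lot size Q* = (2 × 81,600 × $208 / $32.1)^½ ≈ 1,028.35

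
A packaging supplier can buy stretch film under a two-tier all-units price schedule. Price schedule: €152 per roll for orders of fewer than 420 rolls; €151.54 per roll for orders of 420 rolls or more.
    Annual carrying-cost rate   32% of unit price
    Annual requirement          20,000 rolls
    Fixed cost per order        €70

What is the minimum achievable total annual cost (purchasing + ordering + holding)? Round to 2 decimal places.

H₁ = 32%×€152 = €48.6400;  H₂ = 32%×€151.54 = €48.4928
EOQ₁ = √(2×20,000×70/48.6400) = 239.93  (< 420, feasible at tier 1)
EOQ₂ = √(2×20,000×70/48.4928) = 240.29  (< 420 → use Q = 420 at tier-2 price)
TC(tier 1 (EOQ₁), Q≈239.9) = €3,051,670.13
TC(tier 2, Q≈420.0) = €3,044,316.82
Minimum at tier 2: €3,044,316.82

€3,044,316.82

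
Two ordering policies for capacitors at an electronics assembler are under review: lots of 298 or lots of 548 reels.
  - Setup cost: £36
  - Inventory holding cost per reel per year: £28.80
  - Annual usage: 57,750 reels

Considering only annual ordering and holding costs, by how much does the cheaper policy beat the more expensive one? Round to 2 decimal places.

£417.29

Annual cost at Q: ordering D·S/Q plus holding Q·H/2.
TC(298) = (57,750/298)×36 + (298/2)×28.8 = £11,267.71
TC(548) = (57,750/548)×36 + (548/2)×28.8 = £11,685.00
Cheaper: Q = 298.  Difference = £417.29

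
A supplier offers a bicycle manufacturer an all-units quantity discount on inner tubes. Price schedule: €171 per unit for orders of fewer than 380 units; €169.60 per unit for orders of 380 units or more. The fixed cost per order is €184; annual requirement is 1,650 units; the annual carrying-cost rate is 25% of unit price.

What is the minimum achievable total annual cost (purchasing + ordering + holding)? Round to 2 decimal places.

H₁ = 25%×€171 = €42.7500;  H₂ = 25%×€169.60 = €42.4000
EOQ₁ = √(2×1,650×184/42.7500) = 119.18  (< 380, feasible at tier 1)
EOQ₂ = √(2×1,650×184/42.4000) = 119.67  (< 380 → use Q = 380 at tier-2 price)
TC(tier 1 (EOQ₁), Q≈119.2) = €287,244.88
TC(tier 2, Q≈380.0) = €288,694.95
Minimum at tier 1 (EOQ₁): €287,244.88

€287,244.88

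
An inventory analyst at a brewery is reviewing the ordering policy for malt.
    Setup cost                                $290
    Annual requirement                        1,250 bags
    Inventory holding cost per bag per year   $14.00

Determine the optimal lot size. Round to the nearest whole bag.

228 bags

Q* = √(2·D·S / H) = √(2·1,250·290 / 14) = √51,785.7 ≈ 227.56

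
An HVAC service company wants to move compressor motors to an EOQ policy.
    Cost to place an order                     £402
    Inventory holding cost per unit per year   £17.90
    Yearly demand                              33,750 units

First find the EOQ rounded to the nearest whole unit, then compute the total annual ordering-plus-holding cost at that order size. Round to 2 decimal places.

Q* = √(2·D·S / H) = √(2·33,750·402 / 17.9) = √1,515,921.8 ≈ 1,231.23 → Q = 1,231 units
Ordering: D/Q × S = 33,750/1,231 × £402 = £11,021.53
Holding:  Q/2 × H = 1,231/2 × £17.9 = £11,017.45
Total = £11,021.53 + £11,017.45 = £22,038.98

£22,038.98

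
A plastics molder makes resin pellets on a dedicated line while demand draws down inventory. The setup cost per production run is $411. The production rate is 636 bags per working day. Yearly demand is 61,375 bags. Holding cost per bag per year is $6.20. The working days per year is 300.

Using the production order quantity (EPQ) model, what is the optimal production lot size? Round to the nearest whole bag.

3,464 bags

d = 61,375/300 = 204.5833 bags/day;  effective holding cost H(1 − d/p) = 6.2·(1 − 204.5833/636) = 4.20563
Q* = √(2DS / H_eff) = √(2·61,375·411 / 4.20563) ≈ 3,463.51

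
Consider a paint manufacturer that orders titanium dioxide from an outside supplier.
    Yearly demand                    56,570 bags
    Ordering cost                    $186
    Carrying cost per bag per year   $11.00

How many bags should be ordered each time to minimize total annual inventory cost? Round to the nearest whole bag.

1,383 bags

Q* = √(2·D·S / H) = √(2·56,570·186 / 11) = √1,913,094.5 ≈ 1,383.15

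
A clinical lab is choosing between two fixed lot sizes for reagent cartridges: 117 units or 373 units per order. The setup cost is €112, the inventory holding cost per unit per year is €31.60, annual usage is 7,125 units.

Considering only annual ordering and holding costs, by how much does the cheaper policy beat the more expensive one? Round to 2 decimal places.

€636.30

TC(Q) = (D/Q)S + (Q/2)H
TC(117) = (7,125/117)×112 + (117/2)×31.6 = €8,669.11
TC(373) = (7,125/373)×112 + (373/2)×31.6 = €8,032.81
Lots of 373 are cheaper by €636.30.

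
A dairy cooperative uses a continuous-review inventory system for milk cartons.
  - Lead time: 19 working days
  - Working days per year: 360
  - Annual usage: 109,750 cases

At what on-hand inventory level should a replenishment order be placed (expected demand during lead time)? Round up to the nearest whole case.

Daily demand d = 109,750 / 360 = 304.861 cases/day
Demand during lead time = 304.861 × 19 = 5,792.36
Reorder point = 5,792.36 → round up

5,793 cases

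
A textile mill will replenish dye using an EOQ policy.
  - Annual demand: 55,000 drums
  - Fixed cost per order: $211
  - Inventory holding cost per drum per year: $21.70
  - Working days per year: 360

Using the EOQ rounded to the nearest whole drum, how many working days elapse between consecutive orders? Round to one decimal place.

2DS/H = 2·55,000·211/21.7 = 1,069,585.25
EOQ = √1,069,585.25 ≈ 1,034.21 → Q = 1,034 drums
Days between orders = 360 / (D/Q) = 360 / 53.191 ≈ 6.768

6.8 days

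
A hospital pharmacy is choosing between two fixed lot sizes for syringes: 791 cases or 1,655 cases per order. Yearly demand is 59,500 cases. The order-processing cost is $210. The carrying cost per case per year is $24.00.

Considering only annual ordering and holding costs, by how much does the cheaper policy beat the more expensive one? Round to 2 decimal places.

$2,121.39

TC(Q) = (D/Q)S + (Q/2)H
TC(791) = (59,500/791)×210 + (791/2)×24 = $25,288.46
TC(1,655) = (59,500/1,655)×210 + (1,655/2)×24 = $27,409.85
Cheaper: Q = 791.  Difference = $2,121.39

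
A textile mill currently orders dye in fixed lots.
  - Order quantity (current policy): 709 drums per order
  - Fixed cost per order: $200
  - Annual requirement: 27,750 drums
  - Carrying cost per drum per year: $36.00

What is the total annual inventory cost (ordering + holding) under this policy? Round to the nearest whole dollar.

$20,590

Annual ordering cost = (D/Q)·S = (27,750/709) × 200 = $7,827.93
Annual holding cost  = (Q/2)·H = (709/2) × 36 = $12,762.00
Total = $7,827.93 + $12,762.00 = $20,589.93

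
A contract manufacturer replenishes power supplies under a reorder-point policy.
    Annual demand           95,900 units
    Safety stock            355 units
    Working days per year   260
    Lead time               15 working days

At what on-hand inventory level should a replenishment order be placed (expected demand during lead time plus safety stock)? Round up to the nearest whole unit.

5,888 units

Daily demand d = 95,900 / 260 = 368.846 units/day
Demand during lead time = 368.846 × 15 = 5,532.69
Reorder point = 5,532.69 + 355 = 5,887.69 → round up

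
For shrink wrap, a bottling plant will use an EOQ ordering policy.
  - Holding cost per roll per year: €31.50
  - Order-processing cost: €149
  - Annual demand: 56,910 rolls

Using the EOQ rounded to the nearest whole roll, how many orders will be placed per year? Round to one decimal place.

77.5 orders per year

Optimal lot size Q* = (2 × 56,910 × €149 / €31.5)^½ ≈ 733.75 → Q = 734
N = D/Q = 56,910/734 ≈ 77.534 orders/yr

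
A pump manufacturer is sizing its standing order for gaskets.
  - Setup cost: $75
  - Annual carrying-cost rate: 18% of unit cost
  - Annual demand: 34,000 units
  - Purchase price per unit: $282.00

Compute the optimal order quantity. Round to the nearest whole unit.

317 units

Holding cost per unit per year: H = 18% × $282 = $50.7600
2DS/H = 2·34,000·75/50.76 = 100,472.81
EOQ = √100,472.81 ≈ 316.97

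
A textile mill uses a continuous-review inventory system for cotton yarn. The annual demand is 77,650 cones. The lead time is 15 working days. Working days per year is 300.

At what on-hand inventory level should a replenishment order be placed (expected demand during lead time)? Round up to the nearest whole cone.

3,883 cones

Daily demand d = 77,650 / 300 = 258.833 cones/day
Demand during lead time = 258.833 × 15 = 3,882.50
Reorder point = 3,882.50 → round up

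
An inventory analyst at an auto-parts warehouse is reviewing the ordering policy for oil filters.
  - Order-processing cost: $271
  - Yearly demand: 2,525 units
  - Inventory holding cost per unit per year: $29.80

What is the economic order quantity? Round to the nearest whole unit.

214 units

Q* = √(2·D·S / H) = √(2·2,525·271 / 29.8) = √45,924.5 ≈ 214.30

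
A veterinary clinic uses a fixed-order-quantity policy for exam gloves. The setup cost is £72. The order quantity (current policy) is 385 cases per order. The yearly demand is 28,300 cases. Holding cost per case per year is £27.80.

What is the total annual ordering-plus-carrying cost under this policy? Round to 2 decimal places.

£10,643.97

Orders/yr = 28,300/385 = 73.506; ordering cost = 73.506 × £72 = £5,292.47
Average inventory = 385/2 = 192.5; holding cost = 192.5 × £27.8 = £5,351.50
Total = £5,292.47 + £5,351.50 = £10,643.97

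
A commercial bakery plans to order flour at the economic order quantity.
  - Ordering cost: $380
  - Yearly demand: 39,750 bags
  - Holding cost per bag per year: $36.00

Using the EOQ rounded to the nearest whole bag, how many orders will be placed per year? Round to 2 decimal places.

EOQ = √(2DS/H) = √(2 × 39,750 × 380 / 36)
    = √(839,166.67) ≈ 916.06 → Q = 916
Orders per year = D/Q = 39,750 / 916 = 43.395

43.40 orders per year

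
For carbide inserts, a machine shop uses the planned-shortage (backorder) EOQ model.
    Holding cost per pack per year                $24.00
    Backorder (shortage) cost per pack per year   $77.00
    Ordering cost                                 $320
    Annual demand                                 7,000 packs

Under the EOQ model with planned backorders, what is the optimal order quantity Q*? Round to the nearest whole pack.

495 packs

Q* = √(2DS/H) · √((H + b)/b)
   = √(2 × 7,000 × 320 / 24) · √((24 + 77) / 77)
   = 432.049 × 1.1453 ≈ 494.82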